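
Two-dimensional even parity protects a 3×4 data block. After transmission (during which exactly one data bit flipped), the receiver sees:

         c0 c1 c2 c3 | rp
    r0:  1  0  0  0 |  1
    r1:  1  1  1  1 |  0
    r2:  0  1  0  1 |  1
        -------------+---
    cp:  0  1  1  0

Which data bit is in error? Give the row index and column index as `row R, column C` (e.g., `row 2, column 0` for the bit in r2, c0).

row 2, column 1

Recompute each row's even parity and compare to rp:
  r0: data parity 1, sent rp 1 → ok
  r1: data parity 0, sent rp 0 → ok
  r2: data parity 0, sent rp 1 → mismatch
Recompute each column's even parity and compare to cp:
  c0: data parity 0, sent cp 0 → ok
  c1: data parity 0, sent cp 1 → mismatch
  c2: data parity 1, sent cp 1 → ok
  c3: data parity 0, sent cp 0 → ok
Exactly one row (r2) and one column (c1) fail → the flipped bit is at their intersection.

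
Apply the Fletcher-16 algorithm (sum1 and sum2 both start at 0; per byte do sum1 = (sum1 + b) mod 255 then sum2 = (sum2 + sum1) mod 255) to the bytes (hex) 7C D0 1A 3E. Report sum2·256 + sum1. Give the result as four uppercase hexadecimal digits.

Running sums (mod 255):
  after byte 0 (7C): sum1=124, sum2=124
  after byte 1 (D0): sum1=77, sum2=201
  after byte 2 (1A): sum1=103, sum2=49
  after byte 3 (3E): sum1=165, sum2=214
Checksum = sum2·256 + sum1 = 214·256 + 165 = 54949 = 0xD6A5.

D6A5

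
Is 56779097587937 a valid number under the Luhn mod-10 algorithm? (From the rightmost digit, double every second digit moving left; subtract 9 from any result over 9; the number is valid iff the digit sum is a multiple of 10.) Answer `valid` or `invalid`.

From the right, keep odd positions and double even positions (subtract 9 from any doubled value over 9):
  doubled (positions 2,4,...): 6 5 1 9 9 5 1 → sum 36
  kept (positions 1,3,...): 7 9 8 7 0 7 6 → sum 44
Total = 80.
80 mod 10 = 0, so the number is valid.

valid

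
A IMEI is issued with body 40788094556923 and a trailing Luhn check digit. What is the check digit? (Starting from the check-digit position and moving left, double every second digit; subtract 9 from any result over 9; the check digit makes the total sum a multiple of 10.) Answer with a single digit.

8

Partial digits right→left: 3 2 9 6 5 5 4 9 0 8 8 7 0 4
Double every second digit counting from the check-digit position (so the 1st, 3rd, 5th, ... of the partial from the right).
  doubled (with −9 where >9): 6 9 1 8 0 7 0 → sum 31
  kept as-is: 2 6 5 9 8 7 4 → sum 41
Total = 31 + 41 = 72.
Check digit = (10 − (72 mod 10)) mod 10 = 8.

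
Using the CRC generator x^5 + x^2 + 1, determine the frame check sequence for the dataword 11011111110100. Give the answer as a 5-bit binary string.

11000

Append 5 zeros: 1101111111010000000. Divide by 100101 (XOR where the leading bit is 1):
  pos 0: 110111 XOR 100101 = 010010
  pos 1: 100101 XOR 100101 = 000000
  pos 7: 111010 XOR 100101 = 011111
  pos 8: 111110 XOR 100101 = 011011
  pos 9: 110110 XOR 100101 = 010011
  pos 10: 100110 XOR 100101 = 000011
Remainder (last 5 bits) = 11000. This is the CRC / FCS.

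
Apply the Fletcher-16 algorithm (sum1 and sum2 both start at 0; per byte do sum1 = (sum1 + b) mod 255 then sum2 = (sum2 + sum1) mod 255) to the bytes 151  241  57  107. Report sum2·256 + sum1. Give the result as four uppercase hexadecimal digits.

122E

Running sums (mod 255):
  after byte 0 (151): sum1=151, sum2=151
  after byte 1 (241): sum1=137, sum2=33
  after byte 2 (57): sum1=194, sum2=227
  after byte 3 (107): sum1=46, sum2=18
Checksum = sum2·256 + sum1 = 18·256 + 46 = 4654 = 0x122E.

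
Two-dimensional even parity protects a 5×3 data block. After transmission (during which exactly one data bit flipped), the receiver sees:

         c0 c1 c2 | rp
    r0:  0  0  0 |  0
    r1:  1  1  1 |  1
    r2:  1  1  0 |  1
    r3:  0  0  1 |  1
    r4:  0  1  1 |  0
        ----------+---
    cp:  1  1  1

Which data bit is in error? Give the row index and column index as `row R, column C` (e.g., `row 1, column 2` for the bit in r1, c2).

Recompute each row's even parity and compare to rp:
  r0: data parity 0, sent rp 0 → ok
  r1: data parity 1, sent rp 1 → ok
  r2: data parity 0, sent rp 1 → mismatch
  r3: data parity 1, sent rp 1 → ok
  r4: data parity 0, sent rp 0 → ok
Recompute each column's even parity and compare to cp:
  c0: data parity 0, sent cp 1 → mismatch
  c1: data parity 1, sent cp 1 → ok
  c2: data parity 1, sent cp 1 → ok
Exactly one row (r2) and one column (c0) fail → the flipped bit is at their intersection.

row 2, column 0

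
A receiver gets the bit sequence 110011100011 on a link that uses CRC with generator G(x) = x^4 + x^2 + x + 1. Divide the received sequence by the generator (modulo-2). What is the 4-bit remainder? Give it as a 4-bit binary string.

1000

Modulo-2 division of 110011100011 by 10111:
  pos 0: 11001 XOR 10111 = 01110
  pos 1: 11101 XOR 10111 = 01010
  pos 2: 10101 XOR 10111 = 00010
  pos 5: 10000 XOR 10111 = 00111
  pos 7: 11111 XOR 10111 = 01000
Remainder = 1000 (nonzero — an error is detected).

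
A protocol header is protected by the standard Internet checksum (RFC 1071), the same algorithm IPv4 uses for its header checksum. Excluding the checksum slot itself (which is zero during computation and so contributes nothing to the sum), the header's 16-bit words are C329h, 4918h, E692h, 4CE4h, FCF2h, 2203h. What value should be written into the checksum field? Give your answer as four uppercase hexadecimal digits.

One's-complement addition (fold any carry out of bit 15 back into bit 0):
  0xC329 + 0x4918 = 0x10C41 → wrap carry → 0x0C42
  0x0C42 + 0xE692 = 0x0F2D4
  0xF2D4 + 0x4CE4 = 0x13FB8 → wrap carry → 0x3FB9
  0x3FB9 + 0xFCF2 = 0x13CAB → wrap carry → 0x3CAC
  0x3CAC + 0x2203 = 0x05EAF
One's-complement sum = 0x5EAF.
Checksum = ~0x5EAF & 0xFFFF = 0xA150.

A150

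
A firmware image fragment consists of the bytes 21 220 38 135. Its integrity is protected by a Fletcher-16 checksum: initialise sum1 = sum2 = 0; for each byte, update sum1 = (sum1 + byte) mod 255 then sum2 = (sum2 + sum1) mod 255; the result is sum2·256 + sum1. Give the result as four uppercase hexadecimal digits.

BE9F

Running sums (mod 255):
  after byte 0 (21): sum1=21, sum2=21
  after byte 1 (220): sum1=241, sum2=7
  after byte 2 (38): sum1=24, sum2=31
  after byte 3 (135): sum1=159, sum2=190
Checksum = sum2·256 + sum1 = 190·256 + 159 = 48799 = 0xBE9F.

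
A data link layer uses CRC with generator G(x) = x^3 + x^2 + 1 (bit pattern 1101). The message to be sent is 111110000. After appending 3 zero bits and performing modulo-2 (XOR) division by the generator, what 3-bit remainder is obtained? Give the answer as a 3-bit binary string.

101

Append 3 zeros: 111110000000. Divide by 1101 (XOR where the leading bit is 1):
  pos 0: 1111 XOR 1101 = 0010
  pos 2: 1010 XOR 1101 = 0111
  pos 3: 1110 XOR 1101 = 0011
  pos 5: 1100 XOR 1101 = 0001
  pos 8: 1000 XOR 1101 = 0101
Remainder (last 3 bits) = 101. This is the CRC / FCS.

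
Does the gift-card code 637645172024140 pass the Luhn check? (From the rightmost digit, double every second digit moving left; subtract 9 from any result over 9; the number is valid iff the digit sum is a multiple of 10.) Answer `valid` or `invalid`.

invalid

From the right, keep odd positions and double even positions (subtract 9 from any doubled value over 9):
  doubled (positions 2,4,...): 8 8 0 5 1 3 6 → sum 31
  kept (positions 1,3,...): 0 1 2 2 1 4 7 6 → sum 23
Total = 54.
54 mod 10 = 4, so the number is invalid.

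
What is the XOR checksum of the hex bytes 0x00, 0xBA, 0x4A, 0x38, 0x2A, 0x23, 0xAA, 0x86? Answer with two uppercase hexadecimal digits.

XOR the bytes together:
  start with 0x00
  0x00 ⊕ 0xBA = 0xBA
  0xBA ⊕ 0x4A = 0xF0
  0xF0 ⊕ 0x38 = 0xC8
  0xC8 ⊕ 0x2A = 0xE2
  0xE2 ⊕ 0x23 = 0xC1
  0xC1 ⊕ 0xAA = 0x6B
  0x6B ⊕ 0x86 = 0xED

ED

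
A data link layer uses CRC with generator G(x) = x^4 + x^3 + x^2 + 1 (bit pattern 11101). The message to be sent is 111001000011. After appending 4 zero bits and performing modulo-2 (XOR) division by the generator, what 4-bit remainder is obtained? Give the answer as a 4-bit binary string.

Append 4 zeros: 1110010000110000. Divide by 11101 (XOR where the leading bit is 1):
  pos 0: 11100 XOR 11101 = 00001
  pos 4: 11000 XOR 11101 = 00101
  pos 6: 10101 XOR 11101 = 01000
  pos 7: 10001 XOR 11101 = 01100
  pos 8: 11000 XOR 11101 = 00101
  pos 10: 10100 XOR 11101 = 01001
  pos 11: 10010 XOR 11101 = 01111
Remainder (last 4 bits) = 1111. This is the CRC / FCS.

1111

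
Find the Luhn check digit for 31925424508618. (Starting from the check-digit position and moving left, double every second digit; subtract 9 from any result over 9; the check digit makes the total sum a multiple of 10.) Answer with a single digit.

5

Partial digits right→left: 8 1 6 8 0 5 4 2 4 5 2 9 1 3
Double every second digit counting from the check-digit position (so the 1st, 3rd, 5th, ... of the partial from the right).
  doubled (with −9 where >9): 7 3 0 8 8 4 2 → sum 32
  kept as-is: 1 8 5 2 5 9 3 → sum 33
Total = 32 + 33 = 65.
Check digit = (10 − (65 mod 10)) mod 10 = 5.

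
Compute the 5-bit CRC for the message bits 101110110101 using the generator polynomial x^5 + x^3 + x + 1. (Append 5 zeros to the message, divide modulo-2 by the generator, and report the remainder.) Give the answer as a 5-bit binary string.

Append 5 zeros: 10111011010100000. Divide by 101011 (XOR where the leading bit is 1):
  pos 0: 101110 XOR 101011 = 000101
  pos 3: 101110 XOR 101011 = 000101
  pos 6: 101101 XOR 101011 = 000110
  pos 9: 110000 XOR 101011 = 011011
  pos 10: 110110 XOR 101011 = 011101
  pos 11: 111010 XOR 101011 = 010001
Remainder (last 5 bits) = 10001. This is the CRC / FCS.

10001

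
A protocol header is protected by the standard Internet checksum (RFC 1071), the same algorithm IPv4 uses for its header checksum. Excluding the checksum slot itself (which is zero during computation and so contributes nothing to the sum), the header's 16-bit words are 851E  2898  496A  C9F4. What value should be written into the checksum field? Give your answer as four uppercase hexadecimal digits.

One's-complement addition (fold any carry out of bit 15 back into bit 0):
  0x851E + 0x2898 = 0x0ADB6
  0xADB6 + 0x496A = 0x0F720
  0xF720 + 0xC9F4 = 0x1C114 → wrap carry → 0xC115
One's-complement sum = 0xC115.
Checksum = ~0xC115 & 0xFFFF = 0x3EEA.

3EEA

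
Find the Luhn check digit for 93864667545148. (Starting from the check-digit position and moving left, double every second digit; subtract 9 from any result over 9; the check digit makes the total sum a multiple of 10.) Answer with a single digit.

5

Partial digits right→left: 8 4 1 5 4 5 7 6 6 4 6 8 3 9
Double every second digit counting from the check-digit position (so the 1st, 3rd, 5th, ... of the partial from the right).
  doubled (with −9 where >9): 7 2 8 5 3 3 6 → sum 34
  kept as-is: 4 5 5 6 4 8 9 → sum 41
Total = 34 + 41 = 75.
Check digit = (10 − (75 mod 10)) mod 10 = 5.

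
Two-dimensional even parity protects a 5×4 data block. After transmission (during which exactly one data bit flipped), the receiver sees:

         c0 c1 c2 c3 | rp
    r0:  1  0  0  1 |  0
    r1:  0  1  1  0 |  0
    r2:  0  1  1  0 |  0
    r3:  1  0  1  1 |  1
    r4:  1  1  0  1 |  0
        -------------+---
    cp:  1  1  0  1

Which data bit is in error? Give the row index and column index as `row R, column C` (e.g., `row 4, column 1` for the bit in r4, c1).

Recompute each row's even parity and compare to rp:
  r0: data parity 0, sent rp 0 → ok
  r1: data parity 0, sent rp 0 → ok
  r2: data parity 0, sent rp 0 → ok
  r3: data parity 1, sent rp 1 → ok
  r4: data parity 1, sent rp 0 → mismatch
Recompute each column's even parity and compare to cp:
  c0: data parity 1, sent cp 1 → ok
  c1: data parity 1, sent cp 1 → ok
  c2: data parity 1, sent cp 0 → mismatch
  c3: data parity 1, sent cp 1 → ok
Exactly one row (r4) and one column (c2) fail → the flipped bit is at their intersection.

row 4, column 2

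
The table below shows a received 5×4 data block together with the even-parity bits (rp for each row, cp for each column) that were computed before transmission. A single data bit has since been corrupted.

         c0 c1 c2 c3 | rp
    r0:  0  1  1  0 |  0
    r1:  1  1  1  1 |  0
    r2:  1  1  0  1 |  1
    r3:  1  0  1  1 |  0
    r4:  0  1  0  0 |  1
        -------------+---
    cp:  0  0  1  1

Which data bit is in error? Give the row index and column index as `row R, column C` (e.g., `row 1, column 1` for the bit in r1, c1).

row 3, column 0

Recompute each row's even parity and compare to rp:
  r0: data parity 0, sent rp 0 → ok
  r1: data parity 0, sent rp 0 → ok
  r2: data parity 1, sent rp 1 → ok
  r3: data parity 1, sent rp 0 → mismatch
  r4: data parity 1, sent rp 1 → ok
Recompute each column's even parity and compare to cp:
  c0: data parity 1, sent cp 0 → mismatch
  c1: data parity 0, sent cp 0 → ok
  c2: data parity 1, sent cp 1 → ok
  c3: data parity 1, sent cp 1 → ok
Exactly one row (r3) and one column (c0) fail → the flipped bit is at their intersection.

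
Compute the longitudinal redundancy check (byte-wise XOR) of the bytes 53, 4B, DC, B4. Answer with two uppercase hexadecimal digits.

70

XOR the bytes together:
  start with 0x53
  0x53 ⊕ 0x4B = 0x18
  0x18 ⊕ 0xDC = 0xC4
  0xC4 ⊕ 0xB4 = 0x70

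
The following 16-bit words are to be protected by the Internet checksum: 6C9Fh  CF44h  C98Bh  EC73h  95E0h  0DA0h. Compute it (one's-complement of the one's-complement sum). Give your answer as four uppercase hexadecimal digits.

6A9B

One's-complement addition (fold any carry out of bit 15 back into bit 0):
  0x6C9F + 0xCF44 = 0x13BE3 → wrap carry → 0x3BE4
  0x3BE4 + 0xC98B = 0x1056F → wrap carry → 0x0570
  0x0570 + 0xEC73 = 0x0F1E3
  0xF1E3 + 0x95E0 = 0x187C3 → wrap carry → 0x87C4
  0x87C4 + 0x0DA0 = 0x09564
One's-complement sum = 0x9564.
Checksum = ~0x9564 & 0xFFFF = 0x6A9B.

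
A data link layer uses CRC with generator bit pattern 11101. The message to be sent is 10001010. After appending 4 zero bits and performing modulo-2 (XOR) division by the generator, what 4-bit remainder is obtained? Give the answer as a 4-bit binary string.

1011

Append 4 zeros: 100010100000. Divide by 11101 (XOR where the leading bit is 1):
  pos 0: 10001 XOR 11101 = 01100
  pos 1: 11000 XOR 11101 = 00101
  pos 3: 10110 XOR 11101 = 01011
  pos 4: 10110 XOR 11101 = 01011
  pos 5: 10110 XOR 11101 = 01011
  pos 6: 10110 XOR 11101 = 01011
  pos 7: 10110 XOR 11101 = 01011
Remainder (last 4 bits) = 1011. This is the CRC / FCS.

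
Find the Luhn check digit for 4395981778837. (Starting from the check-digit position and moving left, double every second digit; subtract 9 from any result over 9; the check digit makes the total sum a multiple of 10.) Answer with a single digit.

1

Partial digits right→left: 7 3 8 8 7 7 1 8 9 5 9 3 4
Double every second digit counting from the check-digit position (so the 1st, 3rd, 5th, ... of the partial from the right).
  doubled (with −9 where >9): 5 7 5 2 9 9 8 → sum 45
  kept as-is: 3 8 7 8 5 3 → sum 34
Total = 45 + 34 = 79.
Check digit = (10 − (79 mod 10)) mod 10 = 1.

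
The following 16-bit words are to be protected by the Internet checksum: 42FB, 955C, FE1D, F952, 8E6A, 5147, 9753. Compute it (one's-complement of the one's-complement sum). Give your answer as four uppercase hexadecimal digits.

B931

One's-complement addition (fold any carry out of bit 15 back into bit 0):
  0x42FB + 0x955C = 0x0D857
  0xD857 + 0xFE1D = 0x1D674 → wrap carry → 0xD675
  0xD675 + 0xF952 = 0x1CFC7 → wrap carry → 0xCFC8
  0xCFC8 + 0x8E6A = 0x15E32 → wrap carry → 0x5E33
  0x5E33 + 0x5147 = 0x0AF7A
  0xAF7A + 0x9753 = 0x146CD → wrap carry → 0x46CE
One's-complement sum = 0x46CE.
Checksum = ~0x46CE & 0xFFFF = 0xB931.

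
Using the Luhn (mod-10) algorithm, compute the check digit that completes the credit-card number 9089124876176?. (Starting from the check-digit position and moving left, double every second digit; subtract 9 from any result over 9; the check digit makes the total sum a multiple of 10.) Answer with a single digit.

2

Partial digits right→left: 6 7 1 6 7 8 4 2 1 9 8 0 9
Double every second digit counting from the check-digit position (so the 1st, 3rd, 5th, ... of the partial from the right).
  doubled (with −9 where >9): 3 2 5 8 2 7 9 → sum 36
  kept as-is: 7 6 8 2 9 0 → sum 32
Total = 36 + 32 = 68.
Check digit = (10 − (68 mod 10)) mod 10 = 2.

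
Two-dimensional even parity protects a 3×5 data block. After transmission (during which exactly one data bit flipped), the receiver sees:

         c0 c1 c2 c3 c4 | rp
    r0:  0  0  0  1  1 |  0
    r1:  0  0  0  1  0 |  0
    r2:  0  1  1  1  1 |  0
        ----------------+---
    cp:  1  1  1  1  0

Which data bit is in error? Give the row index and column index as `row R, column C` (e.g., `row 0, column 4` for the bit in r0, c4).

Recompute each row's even parity and compare to rp:
  r0: data parity 0, sent rp 0 → ok
  r1: data parity 1, sent rp 0 → mismatch
  r2: data parity 0, sent rp 0 → ok
Recompute each column's even parity and compare to cp:
  c0: data parity 0, sent cp 1 → mismatch
  c1: data parity 1, sent cp 1 → ok
  c2: data parity 1, sent cp 1 → ok
  c3: data parity 1, sent cp 1 → ok
  c4: data parity 0, sent cp 0 → ok
Exactly one row (r1) and one column (c0) fail → the flipped bit is at their intersection.

row 1, column 0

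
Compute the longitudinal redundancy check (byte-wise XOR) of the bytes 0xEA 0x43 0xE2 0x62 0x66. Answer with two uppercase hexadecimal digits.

XOR the bytes together:
  start with 0xEA
  0xEA ⊕ 0x43 = 0xA9
  0xA9 ⊕ 0xE2 = 0x4B
  0x4B ⊕ 0x62 = 0x29
  0x29 ⊕ 0x66 = 0x4F

4F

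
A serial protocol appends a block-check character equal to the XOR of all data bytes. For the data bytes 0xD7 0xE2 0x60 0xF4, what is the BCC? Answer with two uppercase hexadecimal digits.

A1

XOR the bytes together:
  start with 0xD7
  0xD7 ⊕ 0xE2 = 0x35
  0x35 ⊕ 0x60 = 0x55
  0x55 ⊕ 0xF4 = 0xA1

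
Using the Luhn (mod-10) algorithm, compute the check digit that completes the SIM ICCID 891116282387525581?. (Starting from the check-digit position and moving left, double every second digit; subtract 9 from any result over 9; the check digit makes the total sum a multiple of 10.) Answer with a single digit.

1

Partial digits right→left: 1 8 5 5 2 5 7 8 3 2 8 2 6 1 1 1 9 8
Double every second digit counting from the check-digit position (so the 1st, 3rd, 5th, ... of the partial from the right).
  doubled (with −9 where >9): 2 1 4 5 6 7 3 2 9 → sum 39
  kept as-is: 8 5 5 8 2 2 1 1 8 → sum 40
Total = 39 + 40 = 79.
Check digit = (10 − (79 mod 10)) mod 10 = 1.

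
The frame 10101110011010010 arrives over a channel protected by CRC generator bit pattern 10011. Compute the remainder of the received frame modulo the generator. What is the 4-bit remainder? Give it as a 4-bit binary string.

1011

Modulo-2 division of 10101110011010010 by 10011:
  pos 0: 10101 XOR 10011 = 00110
  pos 2: 11011 XOR 10011 = 01000
  pos 3: 10000 XOR 10011 = 00011
  pos 6: 11011 XOR 10011 = 01000
  pos 7: 10000 XOR 10011 = 00011
  pos 10: 11100 XOR 10011 = 01111
  pos 11: 11111 XOR 10011 = 01100
  pos 12: 11000 XOR 10011 = 01011
Remainder = 1011 (nonzero — an error is detected).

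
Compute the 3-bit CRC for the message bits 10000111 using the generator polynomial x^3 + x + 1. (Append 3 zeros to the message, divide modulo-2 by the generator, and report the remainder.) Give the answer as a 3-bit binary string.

001

Append 3 zeros: 10000111000. Divide by 1011 (XOR where the leading bit is 1):
  pos 0: 1000 XOR 1011 = 0011
  pos 2: 1101 XOR 1011 = 0110
  pos 3: 1101 XOR 1011 = 0110
  pos 4: 1101 XOR 1011 = 0110
  pos 5: 1100 XOR 1011 = 0111
  pos 6: 1110 XOR 1011 = 0101
  pos 7: 1010 XOR 1011 = 0001
Remainder (last 3 bits) = 001. This is the CRC / FCS.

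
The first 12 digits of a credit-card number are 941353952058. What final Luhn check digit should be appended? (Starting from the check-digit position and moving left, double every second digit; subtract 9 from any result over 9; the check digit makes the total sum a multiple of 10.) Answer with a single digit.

Partial digits right→left: 8 5 0 2 5 9 3 5 3 1 4 9
Double every second digit counting from the check-digit position (so the 1st, 3rd, 5th, ... of the partial from the right).
  doubled (with −9 where >9): 7 0 1 6 6 8 → sum 28
  kept as-is: 5 2 9 5 1 9 → sum 31
Total = 28 + 31 = 59.
Check digit = (10 − (59 mod 10)) mod 10 = 1.

1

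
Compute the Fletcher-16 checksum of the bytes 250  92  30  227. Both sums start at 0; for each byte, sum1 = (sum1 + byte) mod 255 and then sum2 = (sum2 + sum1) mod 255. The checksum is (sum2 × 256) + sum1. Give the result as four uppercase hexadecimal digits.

Running sums (mod 255):
  after byte 0 (250): sum1=250, sum2=250
  after byte 1 (92): sum1=87, sum2=82
  after byte 2 (30): sum1=117, sum2=199
  after byte 3 (227): sum1=89, sum2=33
Checksum = sum2·256 + sum1 = 33·256 + 89 = 8537 = 0x2159.

2159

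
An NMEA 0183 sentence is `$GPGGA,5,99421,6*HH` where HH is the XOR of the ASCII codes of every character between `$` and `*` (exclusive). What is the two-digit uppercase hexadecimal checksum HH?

4E

XOR the ASCII codes of the payload characters:
  'G' = 0x47 → acc = 0x47
  'P' = 0x50 → acc = 0x17
  'G' = 0x47 → acc = 0x50
  'G' = 0x47 → acc = 0x17
  'A' = 0x41 → acc = 0x56
  ',' = 0x2C → acc = 0x7A
  '5' = 0x35 → acc = 0x4F
  ',' = 0x2C → acc = 0x63
  '9' = 0x39 → acc = 0x5A
  '9' = 0x39 → acc = 0x63
  '4' = 0x34 → acc = 0x57
  '2' = 0x32 → acc = 0x65
  '1' = 0x31 → acc = 0x54
  ',' = 0x2C → acc = 0x78
  '6' = 0x36 → acc = 0x4E
Checksum = 0x4E.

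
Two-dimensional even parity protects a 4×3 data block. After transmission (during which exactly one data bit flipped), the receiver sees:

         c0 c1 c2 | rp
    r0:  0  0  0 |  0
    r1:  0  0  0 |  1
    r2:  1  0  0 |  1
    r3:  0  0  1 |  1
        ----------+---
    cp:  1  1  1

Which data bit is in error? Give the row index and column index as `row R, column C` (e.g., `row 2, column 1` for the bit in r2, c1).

Recompute each row's even parity and compare to rp:
  r0: data parity 0, sent rp 0 → ok
  r1: data parity 0, sent rp 1 → mismatch
  r2: data parity 1, sent rp 1 → ok
  r3: data parity 1, sent rp 1 → ok
Recompute each column's even parity and compare to cp:
  c0: data parity 1, sent cp 1 → ok
  c1: data parity 0, sent cp 1 → mismatch
  c2: data parity 1, sent cp 1 → ok
Exactly one row (r1) and one column (c1) fail → the flipped bit is at their intersection.

row 1, column 1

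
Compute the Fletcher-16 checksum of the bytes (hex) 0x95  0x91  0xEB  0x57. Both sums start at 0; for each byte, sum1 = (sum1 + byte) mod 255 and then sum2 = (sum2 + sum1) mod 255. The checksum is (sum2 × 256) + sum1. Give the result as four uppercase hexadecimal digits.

Running sums (mod 255):
  after byte 0 (0x95): sum1=149, sum2=149
  after byte 1 (0x91): sum1=39, sum2=188
  after byte 2 (0xEB): sum1=19, sum2=207
  after byte 3 (0x57): sum1=106, sum2=58
Checksum = sum2·256 + sum1 = 58·256 + 106 = 14954 = 0x3A6A.

3A6A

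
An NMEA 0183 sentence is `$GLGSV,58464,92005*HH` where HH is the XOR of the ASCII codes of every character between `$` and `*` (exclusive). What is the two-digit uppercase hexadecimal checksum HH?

4C

XOR the ASCII codes of the payload characters:
  'G' = 0x47 → acc = 0x47
  'L' = 0x4C → acc = 0x0B
  'G' = 0x47 → acc = 0x4C
  'S' = 0x53 → acc = 0x1F
  'V' = 0x56 → acc = 0x49
  ',' = 0x2C → acc = 0x65
  '5' = 0x35 → acc = 0x50
  '8' = 0x38 → acc = 0x68
  '4' = 0x34 → acc = 0x5C
  '6' = 0x36 → acc = 0x6A
  '4' = 0x34 → acc = 0x5E
  ',' = 0x2C → acc = 0x72
  '9' = 0x39 → acc = 0x4B
  '2' = 0x32 → acc = 0x79
  '0' = 0x30 → acc = 0x49
  '0' = 0x30 → acc = 0x79
  '5' = 0x35 → acc = 0x4C
Checksum = 0x4C.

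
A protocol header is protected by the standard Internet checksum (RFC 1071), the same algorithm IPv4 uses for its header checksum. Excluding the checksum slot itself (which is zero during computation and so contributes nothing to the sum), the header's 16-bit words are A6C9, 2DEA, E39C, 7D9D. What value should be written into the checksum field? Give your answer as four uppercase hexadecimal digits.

One's-complement addition (fold any carry out of bit 15 back into bit 0):
  0xA6C9 + 0x2DEA = 0x0D4B3
  0xD4B3 + 0xE39C = 0x1B84F → wrap carry → 0xB850
  0xB850 + 0x7D9D = 0x135ED → wrap carry → 0x35EE
One's-complement sum = 0x35EE.
Checksum = ~0x35EE & 0xFFFF = 0xCA11.

CA11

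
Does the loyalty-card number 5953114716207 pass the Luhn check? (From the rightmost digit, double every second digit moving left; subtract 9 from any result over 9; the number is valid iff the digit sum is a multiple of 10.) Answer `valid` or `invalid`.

valid

From the right, keep odd positions and double even positions (subtract 9 from any doubled value over 9):
  doubled (positions 2,4,...): 0 3 5 2 6 9 → sum 25
  kept (positions 1,3,...): 7 2 1 4 1 5 5 → sum 25
Total = 50.
50 mod 10 = 0, so the number is valid.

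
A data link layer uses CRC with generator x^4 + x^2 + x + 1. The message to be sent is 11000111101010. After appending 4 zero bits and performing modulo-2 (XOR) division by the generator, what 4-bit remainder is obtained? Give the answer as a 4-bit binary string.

0110

Append 4 zeros: 110001111010100000. Divide by 10111 (XOR where the leading bit is 1):
  pos 0: 11000 XOR 10111 = 01111
  pos 1: 11111 XOR 10111 = 01000
  pos 2: 10001 XOR 10111 = 00110
  pos 4: 11011 XOR 10111 = 01100
  pos 5: 11000 XOR 10111 = 01111
  pos 6: 11111 XOR 10111 = 01000
  pos 7: 10000 XOR 10111 = 00111
  pos 9: 11110 XOR 10111 = 01001
  pos 10: 10010 XOR 10111 = 00101
  pos 12: 10100 XOR 10111 = 00011
Remainder (last 4 bits) = 0110. This is the CRC / FCS.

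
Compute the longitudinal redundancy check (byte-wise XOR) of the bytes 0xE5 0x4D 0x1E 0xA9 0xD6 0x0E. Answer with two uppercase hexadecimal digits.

C7

XOR the bytes together:
  start with 0xE5
  0xE5 ⊕ 0x4D = 0xA8
  0xA8 ⊕ 0x1E = 0xB6
  0xB6 ⊕ 0xA9 = 0x1F
  0x1F ⊕ 0xD6 = 0xC9
  0xC9 ⊕ 0x0E = 0xC7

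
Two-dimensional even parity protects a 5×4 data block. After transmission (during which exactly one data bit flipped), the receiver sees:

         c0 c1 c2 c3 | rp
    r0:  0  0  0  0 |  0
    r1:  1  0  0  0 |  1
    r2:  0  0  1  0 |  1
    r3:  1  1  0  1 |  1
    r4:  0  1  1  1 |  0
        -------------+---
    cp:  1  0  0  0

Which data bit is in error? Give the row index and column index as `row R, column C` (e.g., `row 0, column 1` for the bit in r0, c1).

Recompute each row's even parity and compare to rp:
  r0: data parity 0, sent rp 0 → ok
  r1: data parity 1, sent rp 1 → ok
  r2: data parity 1, sent rp 1 → ok
  r3: data parity 1, sent rp 1 → ok
  r4: data parity 1, sent rp 0 → mismatch
Recompute each column's even parity and compare to cp:
  c0: data parity 0, sent cp 1 → mismatch
  c1: data parity 0, sent cp 0 → ok
  c2: data parity 0, sent cp 0 → ok
  c3: data parity 0, sent cp 0 → ok
Exactly one row (r4) and one column (c0) fail → the flipped bit is at their intersection.

row 4, column 0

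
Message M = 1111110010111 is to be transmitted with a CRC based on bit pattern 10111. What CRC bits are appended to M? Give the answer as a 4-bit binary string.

Append 4 zeros: 11111100101110000. Divide by 10111 (XOR where the leading bit is 1):
  pos 0: 11111 XOR 10111 = 01000
  pos 1: 10001 XOR 10111 = 00110
  pos 3: 11000 XOR 10111 = 01111
  pos 4: 11111 XOR 10111 = 01000
  pos 5: 10000 XOR 10111 = 00111
  pos 7: 11111 XOR 10111 = 01000
  pos 8: 10001 XOR 10111 = 00110
  pos 10: 11000 XOR 10111 = 01111
  pos 11: 11110 XOR 10111 = 01001
  pos 12: 10010 XOR 10111 = 00101
Remainder (last 4 bits) = 0101. This is the CRC / FCS.

0101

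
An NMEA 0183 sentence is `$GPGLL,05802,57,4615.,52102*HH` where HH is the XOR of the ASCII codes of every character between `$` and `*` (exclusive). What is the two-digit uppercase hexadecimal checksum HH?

XOR the ASCII codes of the payload characters:
  'G' = 0x47 → acc = 0x47
  'P' = 0x50 → acc = 0x17
  'G' = 0x47 → acc = 0x50
  'L' = 0x4C → acc = 0x1C
  'L' = 0x4C → acc = 0x50
  ',' = 0x2C → acc = 0x7C
  '0' = 0x30 → acc = 0x4C
  '5' = 0x35 → acc = 0x79
  '8' = 0x38 → acc = 0x41
  '0' = 0x30 → acc = 0x71
  '2' = 0x32 → acc = 0x43
  ',' = 0x2C → acc = 0x6F
  '5' = 0x35 → acc = 0x5A
  '7' = 0x37 → acc = 0x6D
  ',' = 0x2C → acc = 0x41
  '4' = 0x34 → acc = 0x75
  '6' = 0x36 → acc = 0x43
  '1' = 0x31 → acc = 0x72
  '5' = 0x35 → acc = 0x47
  '.' = 0x2E → acc = 0x69
  ',' = 0x2C → acc = 0x45
  '5' = 0x35 → acc = 0x70
  '2' = 0x32 → acc = 0x42
  '1' = 0x31 → acc = 0x73
  '0' = 0x30 → acc = 0x43
  '2' = 0x32 → acc = 0x71
Checksum = 0x71.

71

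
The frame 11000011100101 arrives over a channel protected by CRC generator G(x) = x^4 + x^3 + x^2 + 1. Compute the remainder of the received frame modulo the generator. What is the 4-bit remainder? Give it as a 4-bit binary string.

Modulo-2 division of 11000011100101 by 11101:
  pos 0: 11000 XOR 11101 = 00101
  pos 2: 10101 XOR 11101 = 01000
  pos 3: 10001 XOR 11101 = 01100
  pos 4: 11001 XOR 11101 = 00100
  pos 6: 10000 XOR 11101 = 01101
  pos 7: 11011 XOR 11101 = 00110
  pos 9: 11001 XOR 11101 = 00100
Remainder = 0100 (nonzero — an error is detected).

0100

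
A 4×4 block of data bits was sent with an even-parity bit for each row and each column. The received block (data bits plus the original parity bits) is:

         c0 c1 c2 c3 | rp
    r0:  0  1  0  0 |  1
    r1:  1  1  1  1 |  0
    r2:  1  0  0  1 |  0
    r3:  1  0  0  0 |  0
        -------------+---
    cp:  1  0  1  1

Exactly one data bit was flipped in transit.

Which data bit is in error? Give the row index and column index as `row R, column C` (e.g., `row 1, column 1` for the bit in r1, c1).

Recompute each row's even parity and compare to rp:
  r0: data parity 1, sent rp 1 → ok
  r1: data parity 0, sent rp 0 → ok
  r2: data parity 0, sent rp 0 → ok
  r3: data parity 1, sent rp 0 → mismatch
Recompute each column's even parity and compare to cp:
  c0: data parity 1, sent cp 1 → ok
  c1: data parity 0, sent cp 0 → ok
  c2: data parity 1, sent cp 1 → ok
  c3: data parity 0, sent cp 1 → mismatch
Exactly one row (r3) and one column (c3) fail → the flipped bit is at their intersection.

row 3, column 3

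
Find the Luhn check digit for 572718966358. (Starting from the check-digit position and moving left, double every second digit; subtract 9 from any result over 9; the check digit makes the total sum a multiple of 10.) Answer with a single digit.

9

Partial digits right→left: 8 5 3 6 6 9 8 1 7 2 7 5
Double every second digit counting from the check-digit position (so the 1st, 3rd, 5th, ... of the partial from the right).
  doubled (with −9 where >9): 7 6 3 7 5 5 → sum 33
  kept as-is: 5 6 9 1 2 5 → sum 28
Total = 33 + 28 = 61.
Check digit = (10 − (61 mod 10)) mod 10 = 9.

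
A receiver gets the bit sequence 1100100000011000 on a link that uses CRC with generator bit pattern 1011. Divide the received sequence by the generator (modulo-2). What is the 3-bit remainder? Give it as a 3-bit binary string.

Modulo-2 division of 1100100000011000 by 1011:
  pos 0: 1100 XOR 1011 = 0111
  pos 1: 1111 XOR 1011 = 0100
  pos 2: 1000 XOR 1011 = 0011
  pos 4: 1100 XOR 1011 = 0111
  pos 5: 1110 XOR 1011 = 0101
  pos 6: 1010 XOR 1011 = 0001
  pos 9: 1011 XOR 1011 = 0000
Remainder = 000 (zero — the frame passes the CRC check).

000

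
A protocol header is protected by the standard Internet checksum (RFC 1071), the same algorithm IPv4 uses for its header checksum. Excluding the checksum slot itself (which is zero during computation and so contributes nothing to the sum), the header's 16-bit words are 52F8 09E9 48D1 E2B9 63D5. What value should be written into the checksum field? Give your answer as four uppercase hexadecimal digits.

13BE

One's-complement addition (fold any carry out of bit 15 back into bit 0):
  0x52F8 + 0x09E9 = 0x05CE1
  0x5CE1 + 0x48D1 = 0x0A5B2
  0xA5B2 + 0xE2B9 = 0x1886B → wrap carry → 0x886C
  0x886C + 0x63D5 = 0x0EC41
One's-complement sum = 0xEC41.
Checksum = ~0xEC41 & 0xFFFF = 0x13BE.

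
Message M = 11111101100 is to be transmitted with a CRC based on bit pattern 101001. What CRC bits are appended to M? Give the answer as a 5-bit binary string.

Append 5 zeros: 1111110110000000. Divide by 101001 (XOR where the leading bit is 1):
  pos 0: 111111 XOR 101001 = 010110
  pos 1: 101100 XOR 101001 = 000101
  pos 4: 101110 XOR 101001 = 000111
  pos 7: 111000 XOR 101001 = 010001
  pos 8: 100010 XOR 101001 = 001011
  pos 10: 101100 XOR 101001 = 000101
Remainder (last 5 bits) = 00101. This is the CRC / FCS.

00101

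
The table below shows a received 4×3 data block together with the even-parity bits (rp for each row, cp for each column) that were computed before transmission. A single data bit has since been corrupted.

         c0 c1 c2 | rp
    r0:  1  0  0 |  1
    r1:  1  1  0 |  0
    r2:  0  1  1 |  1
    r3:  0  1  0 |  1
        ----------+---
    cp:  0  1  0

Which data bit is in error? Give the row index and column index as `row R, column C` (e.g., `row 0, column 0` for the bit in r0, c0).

Recompute each row's even parity and compare to rp:
  r0: data parity 1, sent rp 1 → ok
  r1: data parity 0, sent rp 0 → ok
  r2: data parity 0, sent rp 1 → mismatch
  r3: data parity 1, sent rp 1 → ok
Recompute each column's even parity and compare to cp:
  c0: data parity 0, sent cp 0 → ok
  c1: data parity 1, sent cp 1 → ok
  c2: data parity 1, sent cp 0 → mismatch
Exactly one row (r2) and one column (c2) fail → the flipped bit is at their intersection.

row 2, column 2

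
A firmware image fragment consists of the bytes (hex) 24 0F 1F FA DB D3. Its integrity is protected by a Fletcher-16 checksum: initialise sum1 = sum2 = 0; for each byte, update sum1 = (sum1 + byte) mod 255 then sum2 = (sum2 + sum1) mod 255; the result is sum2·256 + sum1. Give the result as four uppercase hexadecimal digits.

Running sums (mod 255):
  after byte 0 (24): sum1=36, sum2=36
  after byte 1 (0F): sum1=51, sum2=87
  after byte 2 (1F): sum1=82, sum2=169
  after byte 3 (FA): sum1=77, sum2=246
  after byte 4 (DB): sum1=41, sum2=32
  after byte 5 (D3): sum1=252, sum2=29
Checksum = sum2·256 + sum1 = 29·256 + 252 = 7676 = 0x1DFC.

1DFC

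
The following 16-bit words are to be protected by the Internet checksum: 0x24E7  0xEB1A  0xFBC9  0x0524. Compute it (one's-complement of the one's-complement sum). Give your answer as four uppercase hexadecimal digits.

One's-complement addition (fold any carry out of bit 15 back into bit 0):
  0x24E7 + 0xEB1A = 0x11001 → wrap carry → 0x1002
  0x1002 + 0xFBC9 = 0x10BCB → wrap carry → 0x0BCC
  0x0BCC + 0x0524 = 0x010F0
One's-complement sum = 0x10F0.
Checksum = ~0x10F0 & 0xFFFF = 0xEF0F.

EF0F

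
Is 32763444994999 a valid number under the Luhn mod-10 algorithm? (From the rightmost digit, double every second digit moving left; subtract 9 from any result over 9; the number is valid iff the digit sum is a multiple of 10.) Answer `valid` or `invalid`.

From the right, keep odd positions and double even positions (subtract 9 from any doubled value over 9):
  doubled (positions 2,4,...): 9 8 9 8 6 5 6 → sum 51
  kept (positions 1,3,...): 9 9 9 4 4 6 2 → sum 43
Total = 94.
94 mod 10 = 4, so the number is invalid.

invalid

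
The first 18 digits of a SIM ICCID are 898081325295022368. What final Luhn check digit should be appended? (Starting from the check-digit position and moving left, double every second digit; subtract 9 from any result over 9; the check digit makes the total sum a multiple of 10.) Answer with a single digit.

4

Partial digits right→left: 8 6 3 2 2 0 5 9 2 5 2 3 1 8 0 8 9 8
Double every second digit counting from the check-digit position (so the 1st, 3rd, 5th, ... of the partial from the right).
  doubled (with −9 where >9): 7 6 4 1 4 4 2 0 9 → sum 37
  kept as-is: 6 2 0 9 5 3 8 8 8 → sum 49
Total = 37 + 49 = 86.
Check digit = (10 − (86 mod 10)) mod 10 = 4.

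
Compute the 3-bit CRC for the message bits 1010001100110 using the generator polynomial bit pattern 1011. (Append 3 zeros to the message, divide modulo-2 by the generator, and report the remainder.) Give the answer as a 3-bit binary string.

000

Append 3 zeros: 1010001100110000. Divide by 1011 (XOR where the leading bit is 1):
  pos 0: 1010 XOR 1011 = 0001
  pos 3: 1001 XOR 1011 = 0010
  pos 5: 1010 XOR 1011 = 0001
  pos 8: 1011 XOR 1011 = 0000
Remainder (last 3 bits) = 000. This is the CRC / FCS.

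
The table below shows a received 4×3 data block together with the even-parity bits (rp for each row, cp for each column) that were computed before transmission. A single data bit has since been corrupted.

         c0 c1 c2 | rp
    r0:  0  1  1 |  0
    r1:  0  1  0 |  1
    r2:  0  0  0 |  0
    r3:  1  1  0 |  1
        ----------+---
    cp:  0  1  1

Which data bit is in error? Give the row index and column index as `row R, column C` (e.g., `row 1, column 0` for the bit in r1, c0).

row 3, column 0

Recompute each row's even parity and compare to rp:
  r0: data parity 0, sent rp 0 → ok
  r1: data parity 1, sent rp 1 → ok
  r2: data parity 0, sent rp 0 → ok
  r3: data parity 0, sent rp 1 → mismatch
Recompute each column's even parity and compare to cp:
  c0: data parity 1, sent cp 0 → mismatch
  c1: data parity 1, sent cp 1 → ok
  c2: data parity 1, sent cp 1 → ok
Exactly one row (r3) and one column (c0) fail → the flipped bit is at their intersection.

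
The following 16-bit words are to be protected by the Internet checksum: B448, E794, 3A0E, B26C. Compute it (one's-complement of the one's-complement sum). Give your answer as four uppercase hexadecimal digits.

One's-complement addition (fold any carry out of bit 15 back into bit 0):
  0xB448 + 0xE794 = 0x19BDC → wrap carry → 0x9BDD
  0x9BDD + 0x3A0E = 0x0D5EB
  0xD5EB + 0xB26C = 0x18857 → wrap carry → 0x8858
One's-complement sum = 0x8858.
Checksum = ~0x8858 & 0xFFFF = 0x77A7.

77A7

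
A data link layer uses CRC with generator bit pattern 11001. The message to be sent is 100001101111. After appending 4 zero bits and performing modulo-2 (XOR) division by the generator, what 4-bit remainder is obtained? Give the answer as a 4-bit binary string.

0100

Append 4 zeros: 1000011011110000. Divide by 11001 (XOR where the leading bit is 1):
  pos 0: 10000 XOR 11001 = 01001
  pos 1: 10011 XOR 11001 = 01010
  pos 2: 10101 XOR 11001 = 01100
  pos 3: 11000 XOR 11001 = 00001
  pos 7: 11111 XOR 11001 = 00110
  pos 9: 11000 XOR 11001 = 00001
Remainder (last 4 bits) = 0100. This is the CRC / FCS.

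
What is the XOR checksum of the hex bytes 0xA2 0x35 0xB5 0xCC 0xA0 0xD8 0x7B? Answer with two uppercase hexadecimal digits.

ED

XOR the bytes together:
  start with 0xA2
  0xA2 ⊕ 0x35 = 0x97
  0x97 ⊕ 0xB5 = 0x22
  0x22 ⊕ 0xCC = 0xEE
  0xEE ⊕ 0xA0 = 0x4E
  0x4E ⊕ 0xD8 = 0x96
  0x96 ⊕ 0x7B = 0xED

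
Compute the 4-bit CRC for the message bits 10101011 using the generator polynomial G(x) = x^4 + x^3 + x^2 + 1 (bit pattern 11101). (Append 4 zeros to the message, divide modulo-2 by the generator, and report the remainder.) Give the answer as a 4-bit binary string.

0010

Append 4 zeros: 101010110000. Divide by 11101 (XOR where the leading bit is 1):
  pos 0: 10101 XOR 11101 = 01000
  pos 1: 10000 XOR 11101 = 01101
  pos 2: 11011 XOR 11101 = 00110
  pos 4: 11010 XOR 11101 = 00111
  pos 6: 11100 XOR 11101 = 00001
Remainder (last 4 bits) = 0010. This is the CRC / FCS.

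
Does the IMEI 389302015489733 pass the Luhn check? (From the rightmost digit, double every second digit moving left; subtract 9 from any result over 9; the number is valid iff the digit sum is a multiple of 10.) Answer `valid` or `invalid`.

From the right, keep odd positions and double even positions (subtract 9 from any doubled value over 9):
  doubled (positions 2,4,...): 6 9 8 2 4 6 7 → sum 42
  kept (positions 1,3,...): 3 7 8 5 0 0 9 3 → sum 35
Total = 77.
77 mod 10 = 7, so the number is invalid.

invalid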